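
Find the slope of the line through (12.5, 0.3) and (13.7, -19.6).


slope = (y2-y1)/(x2-x1) = ((-19.6)-0.3)/(13.7-12.5) = (-19.9)/1.2 = -16.5833

-16.5833


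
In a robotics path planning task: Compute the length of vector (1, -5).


|u| = sqrt(1^2 + (-5)^2) = sqrt(26) = 5.099

5.099


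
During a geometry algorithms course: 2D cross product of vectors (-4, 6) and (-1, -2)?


u x v = u_x*v_y - u_y*v_x = (-4)*(-2) - 6*(-1)
= 8 - (-6) = 14

14


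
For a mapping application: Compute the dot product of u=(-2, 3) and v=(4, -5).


u . v = u_x*v_x + u_y*v_y = (-2)*4 + 3*(-5)
= (-8) + (-15) = -23

-23


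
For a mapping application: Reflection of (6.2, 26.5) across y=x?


Reflection over y=x: (x,y) -> (y,x)
(6.2, 26.5) -> (26.5, 6.2)

(26.5, 6.2)


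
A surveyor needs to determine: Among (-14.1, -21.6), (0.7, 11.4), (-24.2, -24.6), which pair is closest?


d(P0,P1) = 36.1668, d(P0,P2) = 10.5361, d(P1,P2) = 43.7723
Closest: P0 and P2

Closest pair: (-14.1, -21.6) and (-24.2, -24.6), distance = 10.5361


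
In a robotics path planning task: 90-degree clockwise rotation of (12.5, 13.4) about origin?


90° CW: (x,y) -> (y, -x)
(12.5,13.4) -> (13.4, -12.5)

(13.4, -12.5)


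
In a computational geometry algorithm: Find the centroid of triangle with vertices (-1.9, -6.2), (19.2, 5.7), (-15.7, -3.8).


Centroid = ((x_A+x_B+x_C)/3, (y_A+y_B+y_C)/3)
= (((-1.9)+19.2+(-15.7))/3, ((-6.2)+5.7+(-3.8))/3)
= (0.5333, -1.4333)

(0.5333, -1.4333)


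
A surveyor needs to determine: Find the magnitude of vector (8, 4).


|u| = sqrt(8^2 + 4^2) = sqrt(80) = 8.9443

8.9443


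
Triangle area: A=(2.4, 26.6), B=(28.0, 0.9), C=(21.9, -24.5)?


Area = |x_A(y_B-y_C) + x_B(y_C-y_A) + x_C(y_A-y_B)|/2
= |60.96 + (-1430.8) + 562.83|/2
= 807.01/2 = 403.505

403.505


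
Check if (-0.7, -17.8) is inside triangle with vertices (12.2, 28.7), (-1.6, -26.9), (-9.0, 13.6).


Cross products: AB x AP = -75.54, BC x BP = -103.79, CA x CP = -791.01
All same sign? yes

Yes, inside


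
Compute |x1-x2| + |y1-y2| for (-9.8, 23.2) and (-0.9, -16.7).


|(-9.8)-(-0.9)| + |23.2-(-16.7)| = 8.9 + 39.9 = 48.8

48.8


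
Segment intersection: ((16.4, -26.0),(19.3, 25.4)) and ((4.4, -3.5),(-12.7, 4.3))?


Cross products: d1=291.15, d2=-610.41, d3=682.05, d4=1583.61
d1*d2 < 0 and d3*d4 < 0? no

No, they don't intersect


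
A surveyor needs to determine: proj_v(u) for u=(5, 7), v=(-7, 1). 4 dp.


u.v = -28, |v| = sqrt(50) = 7.0711
Scalar projection = u.v / |v| = -28 / sqrt(50) = -3.9598

-3.9598


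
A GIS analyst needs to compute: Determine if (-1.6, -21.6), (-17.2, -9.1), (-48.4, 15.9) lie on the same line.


Cross product: ((-17.2)-(-1.6))*(15.9-(-21.6)) - ((-9.1)-(-21.6))*((-48.4)-(-1.6))
= 0

Yes, collinear


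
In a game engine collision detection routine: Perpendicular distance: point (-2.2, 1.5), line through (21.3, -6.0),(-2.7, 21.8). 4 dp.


|cross product| = 473.3
|line direction| = sqrt(1348.84) = 36.7266
Distance = 473.3/sqrt(1348.84) = 12.8871

12.8871


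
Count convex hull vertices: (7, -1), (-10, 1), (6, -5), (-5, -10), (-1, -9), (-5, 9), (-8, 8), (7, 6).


Convex hull vertices (CCW): (-10, 1), (-5, -10), (-1, -9), (6, -5), (7, -1), (7, 6), (-5, 9), (-8, 8)
Count = 8

8


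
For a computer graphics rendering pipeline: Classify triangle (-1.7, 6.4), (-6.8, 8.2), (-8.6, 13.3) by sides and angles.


Side lengths squared: AB^2=29.25, BC^2=29.25, CA^2=95.22
Sorted: [29.25, 29.25, 95.22]
By sides: Isosceles, By angles: Obtuse

Isosceles, Obtuse


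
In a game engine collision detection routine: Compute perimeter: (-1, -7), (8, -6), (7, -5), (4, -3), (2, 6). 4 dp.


Sides: (-1, -7)->(8, -6): sqrt(82) = 9.055385, (8, -6)->(7, -5): sqrt(2) = 1.414214, (7, -5)->(4, -3): sqrt(13) = 3.605551, (4, -3)->(2, 6): sqrt(85) = 9.219544, (2, 6)->(-1, -7): sqrt(178) = 13.341664
Sum = 36.636358
Perimeter = 36.6364

36.6364


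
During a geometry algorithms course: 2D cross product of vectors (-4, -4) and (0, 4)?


u x v = u_x*v_y - u_y*v_x = (-4)*4 - (-4)*0
= (-16) - 0 = -16

-16


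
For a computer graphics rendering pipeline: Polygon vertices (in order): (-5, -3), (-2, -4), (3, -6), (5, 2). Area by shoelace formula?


Shoelace sum: ((-5)*(-4) - (-2)*(-3)) + ((-2)*(-6) - 3*(-4)) + (3*2 - 5*(-6)) + (5*(-3) - (-5)*2)
= 69
Area = |69|/2 = 34.5

34.5


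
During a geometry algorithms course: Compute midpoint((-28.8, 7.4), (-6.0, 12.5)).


M = (((-28.8)+(-6))/2, (7.4+12.5)/2)
= (-17.4, 9.95)

(-17.4, 9.95)


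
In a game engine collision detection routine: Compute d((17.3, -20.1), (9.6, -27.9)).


dx=-7.7, dy=-7.8
d^2 = (-7.7)^2 + (-7.8)^2 = 120.13
d = sqrt(120.13) = 10.9604

10.9604


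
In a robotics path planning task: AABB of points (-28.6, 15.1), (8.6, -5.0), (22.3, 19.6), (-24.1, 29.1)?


x range: [-28.6, 22.3]
y range: [-5, 29.1]
Bounding box: (-28.6,-5) to (22.3,29.1)

(-28.6,-5) to (22.3,29.1)


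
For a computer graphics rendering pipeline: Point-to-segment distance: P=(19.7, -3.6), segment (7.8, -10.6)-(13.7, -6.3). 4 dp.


Project P onto AB: t = 1 (clamped to [0,1])
Closest point on segment: (13.7, -6.3)
Distance: 6.5795

6.5795


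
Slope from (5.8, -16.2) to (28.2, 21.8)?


slope = (y2-y1)/(x2-x1) = (21.8-(-16.2))/(28.2-5.8) = 38/22.4 = 1.6964

1.6964


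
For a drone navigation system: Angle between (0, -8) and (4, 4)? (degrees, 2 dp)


u.v = -32, |u| = sqrt(64) = 8, |v| = sqrt(32) = 5.6569
cos(theta) = u.v/(|u||v|) = -32/sqrt(2048) = -0.707107
theta = acos(-0.707107) = 135 degrees

135 degrees


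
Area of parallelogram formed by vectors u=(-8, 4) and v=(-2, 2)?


|u x v| = |(-8)*2 - 4*(-2)|
= |(-16) - (-8)| = 8

8


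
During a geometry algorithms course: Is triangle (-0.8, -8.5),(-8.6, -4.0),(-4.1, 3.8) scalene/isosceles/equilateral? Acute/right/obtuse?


Side lengths squared: AB^2=81.09, BC^2=81.09, CA^2=162.18
Sorted: [81.09, 81.09, 162.18]
By sides: Isosceles, By angles: Right

Isosceles, Right


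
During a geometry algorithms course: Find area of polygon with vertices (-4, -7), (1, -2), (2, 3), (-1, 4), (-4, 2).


Shoelace sum: ((-4)*(-2) - 1*(-7)) + (1*3 - 2*(-2)) + (2*4 - (-1)*3) + ((-1)*2 - (-4)*4) + ((-4)*(-7) - (-4)*2)
= 83
Area = |83|/2 = 41.5

41.5


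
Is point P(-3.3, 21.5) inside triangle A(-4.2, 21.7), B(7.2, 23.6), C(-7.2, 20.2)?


Cross products: AB x AP = -3.99, BC x BP = -5.46, CA x CP = -1.95
All same sign? yes

Yes, inside


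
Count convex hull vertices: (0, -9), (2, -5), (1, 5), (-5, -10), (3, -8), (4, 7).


Convex hull vertices (CCW): (-5, -10), (0, -9), (3, -8), (4, 7), (1, 5)
Count = 5

5


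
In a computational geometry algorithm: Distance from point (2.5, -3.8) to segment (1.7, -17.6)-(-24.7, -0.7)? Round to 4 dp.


Project P onto AB: t = 0.2159 (clamped to [0,1])
Closest point on segment: (-3.9988, -13.9519)
Distance: 12.0539

12.0539


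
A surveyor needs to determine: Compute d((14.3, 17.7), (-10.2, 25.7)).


dx=-24.5, dy=8
d^2 = (-24.5)^2 + 8^2 = 664.25
d = sqrt(664.25) = 25.773

25.773


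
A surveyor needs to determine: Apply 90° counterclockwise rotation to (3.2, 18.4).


90° CCW: (x,y) -> (-y, x)
(3.2,18.4) -> (-18.4, 3.2)

(-18.4, 3.2)


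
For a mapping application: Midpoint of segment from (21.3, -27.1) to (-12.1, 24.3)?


M = ((21.3+(-12.1))/2, ((-27.1)+24.3)/2)
= (4.6, -1.4)

(4.6, -1.4)


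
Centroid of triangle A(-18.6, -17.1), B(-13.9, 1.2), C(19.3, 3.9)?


Centroid = ((x_A+x_B+x_C)/3, (y_A+y_B+y_C)/3)
= (((-18.6)+(-13.9)+19.3)/3, ((-17.1)+1.2+3.9)/3)
= (-4.4, -4)

(-4.4, -4)


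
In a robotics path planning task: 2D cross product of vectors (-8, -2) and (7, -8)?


u x v = u_x*v_y - u_y*v_x = (-8)*(-8) - (-2)*7
= 64 - (-14) = 78

78


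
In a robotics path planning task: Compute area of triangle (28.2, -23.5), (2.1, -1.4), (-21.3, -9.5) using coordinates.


Area = |x_A(y_B-y_C) + x_B(y_C-y_A) + x_C(y_A-y_B)|/2
= |228.42 + 29.4 + 470.73|/2
= 728.55/2 = 364.275

364.275


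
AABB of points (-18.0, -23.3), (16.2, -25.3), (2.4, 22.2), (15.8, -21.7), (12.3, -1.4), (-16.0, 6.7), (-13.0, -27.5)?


x range: [-18, 16.2]
y range: [-27.5, 22.2]
Bounding box: (-18,-27.5) to (16.2,22.2)

(-18,-27.5) to (16.2,22.2)


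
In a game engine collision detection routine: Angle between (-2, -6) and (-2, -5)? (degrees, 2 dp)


u.v = 34, |u| = sqrt(40) = 6.3246, |v| = sqrt(29) = 5.3852
cos(theta) = u.v/(|u||v|) = 34/sqrt(1160) = 0.998274
theta = acos(0.998274) = 3.37 degrees

3.37 degrees


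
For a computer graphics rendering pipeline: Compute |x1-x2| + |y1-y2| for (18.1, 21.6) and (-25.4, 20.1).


|18.1-(-25.4)| + |21.6-20.1| = 43.5 + 1.5 = 45

45


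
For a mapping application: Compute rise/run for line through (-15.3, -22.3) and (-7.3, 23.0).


slope = (y2-y1)/(x2-x1) = (23-(-22.3))/((-7.3)-(-15.3)) = 45.3/8 = 5.6625

5.6625


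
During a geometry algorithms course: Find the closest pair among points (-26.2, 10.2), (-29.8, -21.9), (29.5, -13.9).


d(P0,P1) = 32.3012, d(P0,P2) = 60.6902, d(P1,P2) = 59.8372
Closest: P0 and P1

Closest pair: (-26.2, 10.2) and (-29.8, -21.9), distance = 32.3012


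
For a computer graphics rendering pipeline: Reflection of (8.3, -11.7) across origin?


Reflection over origin: (x,y) -> (-x,-y)
(8.3, -11.7) -> (-8.3, 11.7)

(-8.3, 11.7)


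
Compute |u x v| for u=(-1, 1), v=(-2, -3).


|u x v| = |(-1)*(-3) - 1*(-2)|
= |3 - (-2)| = 5

5


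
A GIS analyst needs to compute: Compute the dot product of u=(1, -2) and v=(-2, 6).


u . v = u_x*v_x + u_y*v_y = 1*(-2) + (-2)*6
= (-2) + (-12) = -14

-14


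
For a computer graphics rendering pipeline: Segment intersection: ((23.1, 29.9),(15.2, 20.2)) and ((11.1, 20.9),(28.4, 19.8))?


Cross products: d1=168.9, d2=-7.6, d3=-45.3, d4=131.2
d1*d2 < 0 and d3*d4 < 0? yes

Yes, they intersect


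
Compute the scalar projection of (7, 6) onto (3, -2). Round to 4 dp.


u.v = 9, |v| = sqrt(13) = 3.6056
Scalar projection = u.v / |v| = 9 / sqrt(13) = 2.4962

2.4962


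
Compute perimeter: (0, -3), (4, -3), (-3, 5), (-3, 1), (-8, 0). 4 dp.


Sides: (0, -3)->(4, -3): sqrt(16) = 4, (4, -3)->(-3, 5): sqrt(113) = 10.630146, (-3, 5)->(-3, 1): sqrt(16) = 4, (-3, 1)->(-8, 0): sqrt(26) = 5.09902, (-8, 0)->(0, -3): sqrt(73) = 8.544004
Sum = 32.27317
Perimeter = 32.2732

32.2732


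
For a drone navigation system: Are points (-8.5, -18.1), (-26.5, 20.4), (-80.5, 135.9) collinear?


Cross product: ((-26.5)-(-8.5))*(135.9-(-18.1)) - (20.4-(-18.1))*((-80.5)-(-8.5))
= 0

Yes, collinear


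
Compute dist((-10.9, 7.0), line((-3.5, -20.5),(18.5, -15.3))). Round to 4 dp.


|cross product| = 643.48
|line direction| = sqrt(511.04) = 22.6062
Distance = 643.48/sqrt(511.04) = 28.4648

28.4648


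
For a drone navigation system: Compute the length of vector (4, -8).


|u| = sqrt(4^2 + (-8)^2) = sqrt(80) = 8.9443

8.9443


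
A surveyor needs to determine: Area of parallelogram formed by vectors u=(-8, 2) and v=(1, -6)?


|u x v| = |(-8)*(-6) - 2*1|
= |48 - 2| = 46

46


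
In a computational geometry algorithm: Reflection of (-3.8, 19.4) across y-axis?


Reflection over y-axis: (x,y) -> (-x,y)
(-3.8, 19.4) -> (3.8, 19.4)

(3.8, 19.4)


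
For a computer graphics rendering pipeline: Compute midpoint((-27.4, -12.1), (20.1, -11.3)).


M = (((-27.4)+20.1)/2, ((-12.1)+(-11.3))/2)
= (-3.65, -11.7)

(-3.65, -11.7)


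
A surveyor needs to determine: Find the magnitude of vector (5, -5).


|u| = sqrt(5^2 + (-5)^2) = sqrt(50) = 7.0711

7.0711


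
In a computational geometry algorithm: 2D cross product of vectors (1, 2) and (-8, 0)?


u x v = u_x*v_y - u_y*v_x = 1*0 - 2*(-8)
= 0 - (-16) = 16

16


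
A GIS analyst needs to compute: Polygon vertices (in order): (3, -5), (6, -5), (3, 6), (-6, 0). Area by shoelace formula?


Shoelace sum: (3*(-5) - 6*(-5)) + (6*6 - 3*(-5)) + (3*0 - (-6)*6) + ((-6)*(-5) - 3*0)
= 132
Area = |132|/2 = 66

66


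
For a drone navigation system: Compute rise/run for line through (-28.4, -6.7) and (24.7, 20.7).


slope = (y2-y1)/(x2-x1) = (20.7-(-6.7))/(24.7-(-28.4)) = 27.4/53.1 = 0.516

0.516


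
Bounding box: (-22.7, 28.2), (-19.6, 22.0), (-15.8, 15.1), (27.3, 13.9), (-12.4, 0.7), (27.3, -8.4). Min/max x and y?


x range: [-22.7, 27.3]
y range: [-8.4, 28.2]
Bounding box: (-22.7,-8.4) to (27.3,28.2)

(-22.7,-8.4) to (27.3,28.2)


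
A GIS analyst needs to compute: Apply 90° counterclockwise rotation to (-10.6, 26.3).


90° CCW: (x,y) -> (-y, x)
(-10.6,26.3) -> (-26.3, -10.6)

(-26.3, -10.6)


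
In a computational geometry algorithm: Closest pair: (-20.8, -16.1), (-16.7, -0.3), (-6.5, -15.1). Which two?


d(P0,P1) = 16.3233, d(P0,P2) = 14.3349, d(P1,P2) = 17.9744
Closest: P0 and P2

Closest pair: (-20.8, -16.1) and (-6.5, -15.1), distance = 14.3349


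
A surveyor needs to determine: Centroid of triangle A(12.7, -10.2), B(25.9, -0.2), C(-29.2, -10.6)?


Centroid = ((x_A+x_B+x_C)/3, (y_A+y_B+y_C)/3)
= ((12.7+25.9+(-29.2))/3, ((-10.2)+(-0.2)+(-10.6))/3)
= (3.1333, -7)

(3.1333, -7)


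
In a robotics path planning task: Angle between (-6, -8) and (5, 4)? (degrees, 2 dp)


u.v = -62, |u| = sqrt(100) = 10, |v| = sqrt(41) = 6.4031
cos(theta) = u.v/(|u||v|) = -62/sqrt(4100) = -0.968277
theta = acos(-0.968277) = 165.53 degrees

165.53 degrees


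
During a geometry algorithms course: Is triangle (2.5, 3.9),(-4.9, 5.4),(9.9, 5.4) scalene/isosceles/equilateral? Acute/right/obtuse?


Side lengths squared: AB^2=57.01, BC^2=219.04, CA^2=57.01
Sorted: [57.01, 57.01, 219.04]
By sides: Isosceles, By angles: Obtuse

Isosceles, Obtuse


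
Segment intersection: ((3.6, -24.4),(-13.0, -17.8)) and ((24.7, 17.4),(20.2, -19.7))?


Cross products: d1=-594.71, d2=-1240.27, d3=-833.14, d4=-187.58
d1*d2 < 0 and d3*d4 < 0? no

No, they don't intersect


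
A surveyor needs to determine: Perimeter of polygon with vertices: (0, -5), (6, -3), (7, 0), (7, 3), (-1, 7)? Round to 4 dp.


Sides: (0, -5)->(6, -3): sqrt(40) = 6.324555, (6, -3)->(7, 0): sqrt(10) = 3.162278, (7, 0)->(7, 3): sqrt(9) = 3, (7, 3)->(-1, 7): sqrt(80) = 8.944272, (-1, 7)->(0, -5): sqrt(145) = 12.041595
Sum = 33.4727
Perimeter = 33.4727

33.4727


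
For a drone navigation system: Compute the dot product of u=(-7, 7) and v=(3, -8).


u . v = u_x*v_x + u_y*v_y = (-7)*3 + 7*(-8)
= (-21) + (-56) = -77

-77


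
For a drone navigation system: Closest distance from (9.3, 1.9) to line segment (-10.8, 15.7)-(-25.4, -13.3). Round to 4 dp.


Project P onto AB: t = 0.1013 (clamped to [0,1])
Closest point on segment: (-12.2783, 12.7636)
Distance: 24.1587

24.1587


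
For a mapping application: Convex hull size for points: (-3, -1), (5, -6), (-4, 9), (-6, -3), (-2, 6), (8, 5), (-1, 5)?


Convex hull vertices (CCW): (-6, -3), (5, -6), (8, 5), (-4, 9)
Count = 4

4


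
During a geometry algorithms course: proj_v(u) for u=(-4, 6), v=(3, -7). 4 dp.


u.v = -54, |v| = sqrt(58) = 7.6158
Scalar projection = u.v / |v| = -54 / sqrt(58) = -7.0905

-7.0905


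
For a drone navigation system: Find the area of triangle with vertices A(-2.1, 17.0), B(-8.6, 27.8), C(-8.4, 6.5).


Area = |x_A(y_B-y_C) + x_B(y_C-y_A) + x_C(y_A-y_B)|/2
= |(-44.73) + 90.3 + 90.72|/2
= 136.29/2 = 68.145

68.145


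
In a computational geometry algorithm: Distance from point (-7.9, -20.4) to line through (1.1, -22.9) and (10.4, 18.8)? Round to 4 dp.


|cross product| = 398.55
|line direction| = sqrt(1825.38) = 42.7245
Distance = 398.55/sqrt(1825.38) = 9.3284

9.3284


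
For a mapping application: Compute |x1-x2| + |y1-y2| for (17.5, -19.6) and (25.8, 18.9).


|17.5-25.8| + |(-19.6)-18.9| = 8.3 + 38.5 = 46.8

46.8


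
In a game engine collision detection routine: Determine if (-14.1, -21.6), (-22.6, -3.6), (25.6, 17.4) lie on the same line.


Cross product: ((-22.6)-(-14.1))*(17.4-(-21.6)) - ((-3.6)-(-21.6))*(25.6-(-14.1))
= -1046.1

No, not collinear


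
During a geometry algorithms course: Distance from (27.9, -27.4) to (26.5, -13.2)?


dx=-1.4, dy=14.2
d^2 = (-1.4)^2 + 14.2^2 = 203.6
d = sqrt(203.6) = 14.2688

14.2688


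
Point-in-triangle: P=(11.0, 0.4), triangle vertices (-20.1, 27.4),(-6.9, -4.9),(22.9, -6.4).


Cross products: AB x AP = 648.13, BC x BP = 184.79, CA x CP = 109.82
All same sign? yes

Yes, inside


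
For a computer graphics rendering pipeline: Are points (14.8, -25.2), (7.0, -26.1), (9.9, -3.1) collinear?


Cross product: (7-14.8)*((-3.1)-(-25.2)) - ((-26.1)-(-25.2))*(9.9-14.8)
= -176.79

No, not collinear


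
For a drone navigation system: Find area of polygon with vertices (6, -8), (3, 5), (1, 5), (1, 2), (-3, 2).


Shoelace sum: (6*5 - 3*(-8)) + (3*5 - 1*5) + (1*2 - 1*5) + (1*2 - (-3)*2) + ((-3)*(-8) - 6*2)
= 81
Area = |81|/2 = 40.5

40.5


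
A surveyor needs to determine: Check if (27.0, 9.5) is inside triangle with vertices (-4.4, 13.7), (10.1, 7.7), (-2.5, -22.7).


Cross products: AB x AP = 127.5, BC x BP = 491.08, CA x CP = -1134.98
All same sign? no

No, outside


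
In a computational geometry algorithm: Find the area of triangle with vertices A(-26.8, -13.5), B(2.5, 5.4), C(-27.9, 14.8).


Area = |x_A(y_B-y_C) + x_B(y_C-y_A) + x_C(y_A-y_B)|/2
= |251.92 + 70.75 + 527.31|/2
= 849.98/2 = 424.99

424.99


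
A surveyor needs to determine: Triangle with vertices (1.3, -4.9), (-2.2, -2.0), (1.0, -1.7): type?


Side lengths squared: AB^2=20.66, BC^2=10.33, CA^2=10.33
Sorted: [10.33, 10.33, 20.66]
By sides: Isosceles, By angles: Right

Isosceles, Right


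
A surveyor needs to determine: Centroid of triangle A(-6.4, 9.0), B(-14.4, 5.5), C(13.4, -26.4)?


Centroid = ((x_A+x_B+x_C)/3, (y_A+y_B+y_C)/3)
= (((-6.4)+(-14.4)+13.4)/3, (9+5.5+(-26.4))/3)
= (-2.4667, -3.9667)

(-2.4667, -3.9667)


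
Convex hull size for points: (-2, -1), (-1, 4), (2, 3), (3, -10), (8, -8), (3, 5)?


Convex hull vertices (CCW): (-2, -1), (3, -10), (8, -8), (3, 5), (-1, 4)
Count = 5

5


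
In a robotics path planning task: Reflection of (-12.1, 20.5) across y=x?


Reflection over y=x: (x,y) -> (y,x)
(-12.1, 20.5) -> (20.5, -12.1)

(20.5, -12.1)


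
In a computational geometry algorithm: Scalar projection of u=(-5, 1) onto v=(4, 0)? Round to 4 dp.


u.v = -20, |v| = sqrt(16) = 4
Scalar projection = u.v / |v| = -20 / sqrt(16) = -5

-5


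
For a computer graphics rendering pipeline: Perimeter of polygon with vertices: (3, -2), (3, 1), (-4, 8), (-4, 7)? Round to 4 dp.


Sides: (3, -2)->(3, 1): sqrt(9) = 3, (3, 1)->(-4, 8): sqrt(98) = 9.899495, (-4, 8)->(-4, 7): sqrt(1) = 1, (-4, 7)->(3, -2): sqrt(130) = 11.401754
Sum = 25.301249
Perimeter = 25.3012

25.3012


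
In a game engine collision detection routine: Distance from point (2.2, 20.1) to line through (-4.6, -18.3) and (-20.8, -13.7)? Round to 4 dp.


|cross product| = 653.36
|line direction| = sqrt(283.6) = 16.8404
Distance = 653.36/sqrt(283.6) = 38.7971

38.7971


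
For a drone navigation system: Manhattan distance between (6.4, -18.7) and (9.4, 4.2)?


|6.4-9.4| + |(-18.7)-4.2| = 3 + 22.9 = 25.9

25.9


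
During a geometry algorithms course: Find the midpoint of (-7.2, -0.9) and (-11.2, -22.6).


M = (((-7.2)+(-11.2))/2, ((-0.9)+(-22.6))/2)
= (-9.2, -11.75)

(-9.2, -11.75)


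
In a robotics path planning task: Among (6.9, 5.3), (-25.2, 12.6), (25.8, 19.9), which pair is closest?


d(P0,P1) = 32.9196, d(P0,P2) = 23.8824, d(P1,P2) = 51.5198
Closest: P0 and P2

Closest pair: (6.9, 5.3) and (25.8, 19.9), distance = 23.8824


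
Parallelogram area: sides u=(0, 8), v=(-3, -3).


|u x v| = |0*(-3) - 8*(-3)|
= |0 - (-24)| = 24

24


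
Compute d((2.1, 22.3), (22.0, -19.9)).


dx=19.9, dy=-42.2
d^2 = 19.9^2 + (-42.2)^2 = 2176.85
d = sqrt(2176.85) = 46.6567

46.6567


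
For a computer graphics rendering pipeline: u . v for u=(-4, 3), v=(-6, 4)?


u . v = u_x*v_x + u_y*v_y = (-4)*(-6) + 3*4
= 24 + 12 = 36

36


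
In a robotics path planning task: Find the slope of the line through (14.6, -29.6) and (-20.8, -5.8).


slope = (y2-y1)/(x2-x1) = ((-5.8)-(-29.6))/((-20.8)-14.6) = 23.8/(-35.4) = -0.6723

-0.6723


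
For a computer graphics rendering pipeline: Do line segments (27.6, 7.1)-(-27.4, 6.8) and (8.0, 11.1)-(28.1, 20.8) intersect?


Cross products: d1=-270.52, d2=256.95, d3=-225.88, d4=-753.35
d1*d2 < 0 and d3*d4 < 0? no

No, they don't intersect


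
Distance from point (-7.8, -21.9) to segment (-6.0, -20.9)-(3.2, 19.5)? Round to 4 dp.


Project P onto AB: t = 0 (clamped to [0,1])
Closest point on segment: (-6, -20.9)
Distance: 2.0591

2.0591


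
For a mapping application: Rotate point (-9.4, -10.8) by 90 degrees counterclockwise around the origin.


90° CCW: (x,y) -> (-y, x)
(-9.4,-10.8) -> (10.8, -9.4)

(10.8, -9.4)


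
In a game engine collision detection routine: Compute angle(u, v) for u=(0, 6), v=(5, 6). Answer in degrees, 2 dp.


u.v = 36, |u| = sqrt(36) = 6, |v| = sqrt(61) = 7.8102
cos(theta) = u.v/(|u||v|) = 36/sqrt(2196) = 0.768221
theta = acos(0.768221) = 39.81 degrees

39.81 degrees


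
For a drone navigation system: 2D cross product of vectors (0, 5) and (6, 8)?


u x v = u_x*v_y - u_y*v_x = 0*8 - 5*6
= 0 - 30 = -30

-30


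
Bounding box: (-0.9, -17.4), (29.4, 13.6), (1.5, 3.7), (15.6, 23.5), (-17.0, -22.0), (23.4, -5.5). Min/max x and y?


x range: [-17, 29.4]
y range: [-22, 23.5]
Bounding box: (-17,-22) to (29.4,23.5)

(-17,-22) to (29.4,23.5)


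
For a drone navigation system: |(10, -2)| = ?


|u| = sqrt(10^2 + (-2)^2) = sqrt(104) = 10.198

10.198


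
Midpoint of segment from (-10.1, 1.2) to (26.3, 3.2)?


M = (((-10.1)+26.3)/2, (1.2+3.2)/2)
= (8.1, 2.2)

(8.1, 2.2)


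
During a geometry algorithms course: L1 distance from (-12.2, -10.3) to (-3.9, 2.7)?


|(-12.2)-(-3.9)| + |(-10.3)-2.7| = 8.3 + 13 = 21.3

21.3


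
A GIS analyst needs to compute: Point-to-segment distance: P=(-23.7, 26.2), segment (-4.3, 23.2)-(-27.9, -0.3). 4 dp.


Project P onto AB: t = 0.3492 (clamped to [0,1])
Closest point on segment: (-12.5412, 14.9937)
Distance: 15.8145

15.8145


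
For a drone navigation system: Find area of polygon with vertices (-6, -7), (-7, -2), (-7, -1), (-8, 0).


Shoelace sum: ((-6)*(-2) - (-7)*(-7)) + ((-7)*(-1) - (-7)*(-2)) + ((-7)*0 - (-8)*(-1)) + ((-8)*(-7) - (-6)*0)
= 4
Area = |4|/2 = 2

2


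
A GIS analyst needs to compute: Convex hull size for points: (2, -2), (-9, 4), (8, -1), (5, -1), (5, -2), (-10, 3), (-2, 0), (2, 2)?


Convex hull vertices (CCW): (-10, 3), (2, -2), (5, -2), (8, -1), (2, 2), (-9, 4)
Count = 6

6


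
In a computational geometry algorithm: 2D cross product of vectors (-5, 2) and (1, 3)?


u x v = u_x*v_y - u_y*v_x = (-5)*3 - 2*1
= (-15) - 2 = -17

-17


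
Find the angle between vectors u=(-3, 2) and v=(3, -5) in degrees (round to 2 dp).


u.v = -19, |u| = sqrt(13) = 3.6056, |v| = sqrt(34) = 5.831
cos(theta) = u.v/(|u||v|) = -19/sqrt(442) = -0.903738
theta = acos(-0.903738) = 154.65 degrees

154.65 degrees


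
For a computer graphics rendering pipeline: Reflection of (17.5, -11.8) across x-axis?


Reflection over x-axis: (x,y) -> (x,-y)
(17.5, -11.8) -> (17.5, 11.8)

(17.5, 11.8)


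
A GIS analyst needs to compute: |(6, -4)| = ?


|u| = sqrt(6^2 + (-4)^2) = sqrt(52) = 7.2111

7.2111


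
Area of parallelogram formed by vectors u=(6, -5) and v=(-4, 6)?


|u x v| = |6*6 - (-5)*(-4)|
= |36 - 20| = 16

16


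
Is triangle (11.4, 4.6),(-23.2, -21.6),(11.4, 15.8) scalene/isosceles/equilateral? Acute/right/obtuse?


Side lengths squared: AB^2=1883.6, BC^2=2595.92, CA^2=125.44
Sorted: [125.44, 1883.6, 2595.92]
By sides: Scalene, By angles: Obtuse

Scalene, Obtuse


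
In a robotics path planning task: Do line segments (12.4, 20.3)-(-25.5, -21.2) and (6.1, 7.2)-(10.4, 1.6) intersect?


Cross products: d1=91.61, d2=-299.08, d3=235.04, d4=625.73
d1*d2 < 0 and d3*d4 < 0? no

No, they don't intersect


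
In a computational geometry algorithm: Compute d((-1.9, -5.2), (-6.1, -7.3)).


dx=-4.2, dy=-2.1
d^2 = (-4.2)^2 + (-2.1)^2 = 22.05
d = sqrt(22.05) = 4.6957

4.6957


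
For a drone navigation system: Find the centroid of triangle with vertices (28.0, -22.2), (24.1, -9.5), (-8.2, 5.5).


Centroid = ((x_A+x_B+x_C)/3, (y_A+y_B+y_C)/3)
= ((28+24.1+(-8.2))/3, ((-22.2)+(-9.5)+5.5)/3)
= (14.6333, -8.7333)

(14.6333, -8.7333)


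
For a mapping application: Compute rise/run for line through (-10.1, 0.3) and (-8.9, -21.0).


slope = (y2-y1)/(x2-x1) = ((-21)-0.3)/((-8.9)-(-10.1)) = (-21.3)/1.2 = -17.75

-17.75


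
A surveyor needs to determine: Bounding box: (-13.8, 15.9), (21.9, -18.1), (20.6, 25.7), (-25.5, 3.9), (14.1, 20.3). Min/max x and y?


x range: [-25.5, 21.9]
y range: [-18.1, 25.7]
Bounding box: (-25.5,-18.1) to (21.9,25.7)

(-25.5,-18.1) to (21.9,25.7)


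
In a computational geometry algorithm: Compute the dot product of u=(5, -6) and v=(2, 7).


u . v = u_x*v_x + u_y*v_y = 5*2 + (-6)*7
= 10 + (-42) = -32

-32


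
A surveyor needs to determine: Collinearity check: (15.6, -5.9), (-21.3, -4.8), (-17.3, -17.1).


Cross product: ((-21.3)-15.6)*((-17.1)-(-5.9)) - ((-4.8)-(-5.9))*((-17.3)-15.6)
= 449.47

No, not collinear


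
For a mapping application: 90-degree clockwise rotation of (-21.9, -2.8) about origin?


90° CW: (x,y) -> (y, -x)
(-21.9,-2.8) -> (-2.8, 21.9)

(-2.8, 21.9)


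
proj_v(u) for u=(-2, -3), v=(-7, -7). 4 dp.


u.v = 35, |v| = sqrt(98) = 9.8995
Scalar projection = u.v / |v| = 35 / sqrt(98) = 3.5355

3.5355


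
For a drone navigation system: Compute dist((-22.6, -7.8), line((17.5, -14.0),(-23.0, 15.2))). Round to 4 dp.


|cross product| = 919.82
|line direction| = sqrt(2492.89) = 49.9288
Distance = 919.82/sqrt(2492.89) = 18.4226

18.4226


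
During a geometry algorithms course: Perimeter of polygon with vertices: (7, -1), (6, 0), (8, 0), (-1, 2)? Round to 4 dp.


Sides: (7, -1)->(6, 0): sqrt(2) = 1.414214, (6, 0)->(8, 0): sqrt(4) = 2, (8, 0)->(-1, 2): sqrt(85) = 9.219544, (-1, 2)->(7, -1): sqrt(73) = 8.544004
Sum = 21.177762
Perimeter = 21.1778

21.1778


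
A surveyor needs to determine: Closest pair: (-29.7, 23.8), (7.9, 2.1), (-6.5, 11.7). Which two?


d(P0,P1) = 43.4126, d(P0,P2) = 26.1658, d(P1,P2) = 17.3066
Closest: P1 and P2

Closest pair: (7.9, 2.1) and (-6.5, 11.7), distance = 17.3066


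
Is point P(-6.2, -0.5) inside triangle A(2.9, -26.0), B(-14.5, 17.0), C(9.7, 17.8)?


Cross products: AB x AP = -52.4, BC x BP = -430.14, CA x CP = -571.98
All same sign? yes

Yes, inside


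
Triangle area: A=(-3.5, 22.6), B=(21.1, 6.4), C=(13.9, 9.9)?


Area = |x_A(y_B-y_C) + x_B(y_C-y_A) + x_C(y_A-y_B)|/2
= |12.25 + (-267.97) + 225.18|/2
= 30.54/2 = 15.27

15.27


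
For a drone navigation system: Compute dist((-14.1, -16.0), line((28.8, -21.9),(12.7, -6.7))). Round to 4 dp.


|cross product| = 557.09
|line direction| = sqrt(490.25) = 22.1416
Distance = 557.09/sqrt(490.25) = 25.1603

25.1603


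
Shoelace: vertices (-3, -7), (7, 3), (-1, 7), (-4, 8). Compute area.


Shoelace sum: ((-3)*3 - 7*(-7)) + (7*7 - (-1)*3) + ((-1)*8 - (-4)*7) + ((-4)*(-7) - (-3)*8)
= 164
Area = |164|/2 = 82

82


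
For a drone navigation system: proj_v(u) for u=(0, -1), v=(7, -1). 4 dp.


u.v = 1, |v| = sqrt(50) = 7.0711
Scalar projection = u.v / |v| = 1 / sqrt(50) = 0.1414

0.1414


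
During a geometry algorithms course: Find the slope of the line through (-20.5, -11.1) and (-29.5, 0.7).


slope = (y2-y1)/(x2-x1) = (0.7-(-11.1))/((-29.5)-(-20.5)) = 11.8/(-9) = -1.3111

-1.3111


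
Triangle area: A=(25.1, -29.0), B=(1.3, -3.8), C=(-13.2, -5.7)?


Area = |x_A(y_B-y_C) + x_B(y_C-y_A) + x_C(y_A-y_B)|/2
= |47.69 + 30.29 + 332.64|/2
= 410.62/2 = 205.31

205.31


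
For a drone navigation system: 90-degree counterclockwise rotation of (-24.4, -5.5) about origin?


90° CCW: (x,y) -> (-y, x)
(-24.4,-5.5) -> (5.5, -24.4)

(5.5, -24.4)


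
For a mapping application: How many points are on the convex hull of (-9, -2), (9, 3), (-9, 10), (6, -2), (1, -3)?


Convex hull vertices (CCW): (-9, -2), (1, -3), (6, -2), (9, 3), (-9, 10)
Count = 5

5


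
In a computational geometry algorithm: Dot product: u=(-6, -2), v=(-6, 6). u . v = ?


u . v = u_x*v_x + u_y*v_y = (-6)*(-6) + (-2)*6
= 36 + (-12) = 24

24


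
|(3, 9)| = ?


|u| = sqrt(3^2 + 9^2) = sqrt(90) = 9.4868

9.4868


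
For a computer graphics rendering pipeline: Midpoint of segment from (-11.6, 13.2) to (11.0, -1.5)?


M = (((-11.6)+11)/2, (13.2+(-1.5))/2)
= (-0.3, 5.85)

(-0.3, 5.85)


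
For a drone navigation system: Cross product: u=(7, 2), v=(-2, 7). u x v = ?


u x v = u_x*v_y - u_y*v_x = 7*7 - 2*(-2)
= 49 - (-4) = 53

53


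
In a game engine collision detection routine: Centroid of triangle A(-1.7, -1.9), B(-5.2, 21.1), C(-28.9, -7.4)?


Centroid = ((x_A+x_B+x_C)/3, (y_A+y_B+y_C)/3)
= (((-1.7)+(-5.2)+(-28.9))/3, ((-1.9)+21.1+(-7.4))/3)
= (-11.9333, 3.9333)

(-11.9333, 3.9333)


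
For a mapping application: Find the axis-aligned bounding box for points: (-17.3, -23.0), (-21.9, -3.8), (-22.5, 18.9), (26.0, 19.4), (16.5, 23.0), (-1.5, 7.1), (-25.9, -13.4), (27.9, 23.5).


x range: [-25.9, 27.9]
y range: [-23, 23.5]
Bounding box: (-25.9,-23) to (27.9,23.5)

(-25.9,-23) to (27.9,23.5)


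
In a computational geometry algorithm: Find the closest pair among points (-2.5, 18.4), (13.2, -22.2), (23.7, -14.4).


d(P0,P1) = 43.5299, d(P0,P2) = 41.9795, d(P1,P2) = 13.0801
Closest: P1 and P2

Closest pair: (13.2, -22.2) and (23.7, -14.4), distance = 13.0801


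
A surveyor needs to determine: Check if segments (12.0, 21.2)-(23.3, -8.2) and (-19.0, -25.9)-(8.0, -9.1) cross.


Cross products: d1=750.9, d2=-232.74, d3=-1443.63, d4=-459.99
d1*d2 < 0 and d3*d4 < 0? no

No, they don't intersect


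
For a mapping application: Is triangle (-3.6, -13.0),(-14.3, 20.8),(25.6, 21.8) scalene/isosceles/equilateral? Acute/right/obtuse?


Side lengths squared: AB^2=1256.93, BC^2=1593.01, CA^2=2063.68
Sorted: [1256.93, 1593.01, 2063.68]
By sides: Scalene, By angles: Acute

Scalene, Acute


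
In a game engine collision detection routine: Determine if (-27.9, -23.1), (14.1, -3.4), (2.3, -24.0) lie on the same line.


Cross product: (14.1-(-27.9))*((-24)-(-23.1)) - ((-3.4)-(-23.1))*(2.3-(-27.9))
= -632.74

No, not collinear


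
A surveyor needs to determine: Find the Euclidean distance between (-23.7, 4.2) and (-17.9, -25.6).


dx=5.8, dy=-29.8
d^2 = 5.8^2 + (-29.8)^2 = 921.68
d = sqrt(921.68) = 30.3592

30.3592


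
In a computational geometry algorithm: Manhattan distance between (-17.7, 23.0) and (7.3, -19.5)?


|(-17.7)-7.3| + |23-(-19.5)| = 25 + 42.5 = 67.5

67.5


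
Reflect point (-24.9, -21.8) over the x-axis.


Reflection over x-axis: (x,y) -> (x,-y)
(-24.9, -21.8) -> (-24.9, 21.8)

(-24.9, 21.8)


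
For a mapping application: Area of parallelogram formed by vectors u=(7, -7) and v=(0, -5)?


|u x v| = |7*(-5) - (-7)*0|
= |(-35) - 0| = 35

35


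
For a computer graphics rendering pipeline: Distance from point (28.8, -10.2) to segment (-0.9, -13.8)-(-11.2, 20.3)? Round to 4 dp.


Project P onto AB: t = 0 (clamped to [0,1])
Closest point on segment: (-0.9, -13.8)
Distance: 29.9174

29.9174


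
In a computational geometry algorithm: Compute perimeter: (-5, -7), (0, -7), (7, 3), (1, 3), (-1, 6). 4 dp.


Sides: (-5, -7)->(0, -7): sqrt(25) = 5, (0, -7)->(7, 3): sqrt(149) = 12.206556, (7, 3)->(1, 3): sqrt(36) = 6, (1, 3)->(-1, 6): sqrt(13) = 3.605551, (-1, 6)->(-5, -7): sqrt(185) = 13.601471
Sum = 40.413578
Perimeter = 40.4136

40.4136


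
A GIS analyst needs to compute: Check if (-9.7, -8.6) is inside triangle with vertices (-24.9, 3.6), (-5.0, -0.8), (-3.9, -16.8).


Cross products: AB x AP = -175.9, BC x BP = -83.78, CA x CP = -53.88
All same sign? yes

Yes, inside


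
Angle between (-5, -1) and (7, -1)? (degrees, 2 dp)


u.v = -34, |u| = sqrt(26) = 5.099, |v| = sqrt(50) = 7.0711
cos(theta) = u.v/(|u||v|) = -34/sqrt(1300) = -0.94299
theta = acos(-0.94299) = 160.56 degrees

160.56 degrees


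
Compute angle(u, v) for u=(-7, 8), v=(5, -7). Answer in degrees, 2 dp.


u.v = -91, |u| = sqrt(113) = 10.6301, |v| = sqrt(74) = 8.6023
cos(theta) = u.v/(|u||v|) = -91/sqrt(8362) = -0.995145
theta = acos(-0.995145) = 174.35 degrees

174.35 degrees


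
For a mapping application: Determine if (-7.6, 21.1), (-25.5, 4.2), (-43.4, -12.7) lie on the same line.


Cross product: ((-25.5)-(-7.6))*((-12.7)-21.1) - (4.2-21.1)*((-43.4)-(-7.6))
= 0

Yes, collinear


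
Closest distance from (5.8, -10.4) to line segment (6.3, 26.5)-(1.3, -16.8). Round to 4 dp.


Project P onto AB: t = 0.8423 (clamped to [0,1])
Closest point on segment: (2.0885, -9.9714)
Distance: 3.7361

3.7361


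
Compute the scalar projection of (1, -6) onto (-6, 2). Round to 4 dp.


u.v = -18, |v| = sqrt(40) = 6.3246
Scalar projection = u.v / |v| = -18 / sqrt(40) = -2.846

-2.846


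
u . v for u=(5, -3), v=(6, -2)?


u . v = u_x*v_x + u_y*v_y = 5*6 + (-3)*(-2)
= 30 + 6 = 36

36


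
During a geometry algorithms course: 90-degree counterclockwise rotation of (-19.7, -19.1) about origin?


90° CCW: (x,y) -> (-y, x)
(-19.7,-19.1) -> (19.1, -19.7)

(19.1, -19.7)


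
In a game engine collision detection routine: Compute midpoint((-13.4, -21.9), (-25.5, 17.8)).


M = (((-13.4)+(-25.5))/2, ((-21.9)+17.8)/2)
= (-19.45, -2.05)

(-19.45, -2.05)


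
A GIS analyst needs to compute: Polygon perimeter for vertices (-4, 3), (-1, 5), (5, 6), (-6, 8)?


Sides: (-4, 3)->(-1, 5): sqrt(13) = 3.605551, (-1, 5)->(5, 6): sqrt(37) = 6.082763, (5, 6)->(-6, 8): sqrt(125) = 11.18034, (-6, 8)->(-4, 3): sqrt(29) = 5.385165
Sum = 26.253819
Perimeter = 26.2538

26.2538


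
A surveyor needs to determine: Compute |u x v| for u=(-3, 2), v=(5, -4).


|u x v| = |(-3)*(-4) - 2*5|
= |12 - 10| = 2

2


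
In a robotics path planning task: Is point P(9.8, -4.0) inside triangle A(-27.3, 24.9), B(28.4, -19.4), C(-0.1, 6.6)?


Cross products: AB x AP = 33.8, BC x BP = 44.7, CA x CP = 107.15
All same sign? yes

Yes, inside


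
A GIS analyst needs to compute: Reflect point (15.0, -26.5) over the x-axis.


Reflection over x-axis: (x,y) -> (x,-y)
(15, -26.5) -> (15, 26.5)

(15, 26.5)


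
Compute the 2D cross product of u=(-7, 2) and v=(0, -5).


u x v = u_x*v_y - u_y*v_x = (-7)*(-5) - 2*0
= 35 - 0 = 35

35


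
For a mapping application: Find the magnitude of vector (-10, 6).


|u| = sqrt((-10)^2 + 6^2) = sqrt(136) = 11.6619

11.6619


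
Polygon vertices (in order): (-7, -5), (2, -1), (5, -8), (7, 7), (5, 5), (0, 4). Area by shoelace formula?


Shoelace sum: ((-7)*(-1) - 2*(-5)) + (2*(-8) - 5*(-1)) + (5*7 - 7*(-8)) + (7*5 - 5*7) + (5*4 - 0*5) + (0*(-5) - (-7)*4)
= 145
Area = |145|/2 = 72.5

72.5


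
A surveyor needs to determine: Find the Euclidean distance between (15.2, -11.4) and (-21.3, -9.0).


dx=-36.5, dy=2.4
d^2 = (-36.5)^2 + 2.4^2 = 1338.01
d = sqrt(1338.01) = 36.5788

36.5788


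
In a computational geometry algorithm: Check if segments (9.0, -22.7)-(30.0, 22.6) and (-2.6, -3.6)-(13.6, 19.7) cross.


Cross products: d1=-579.7, d2=-335.14, d3=926.58, d4=682.02
d1*d2 < 0 and d3*d4 < 0? no

No, they don't intersect


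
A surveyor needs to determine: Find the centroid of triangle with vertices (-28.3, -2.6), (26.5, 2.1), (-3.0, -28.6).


Centroid = ((x_A+x_B+x_C)/3, (y_A+y_B+y_C)/3)
= (((-28.3)+26.5+(-3))/3, ((-2.6)+2.1+(-28.6))/3)
= (-1.6, -9.7)

(-1.6, -9.7)


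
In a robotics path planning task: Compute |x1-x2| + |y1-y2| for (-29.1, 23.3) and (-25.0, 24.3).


|(-29.1)-(-25)| + |23.3-24.3| = 4.1 + 1 = 5.1

5.1


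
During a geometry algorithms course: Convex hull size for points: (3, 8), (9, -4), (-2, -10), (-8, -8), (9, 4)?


Convex hull vertices (CCW): (-8, -8), (-2, -10), (9, -4), (9, 4), (3, 8)
Count = 5

5


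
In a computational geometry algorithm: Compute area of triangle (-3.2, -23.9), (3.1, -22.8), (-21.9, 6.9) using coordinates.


Area = |x_A(y_B-y_C) + x_B(y_C-y_A) + x_C(y_A-y_B)|/2
= |95.04 + 95.48 + 24.09|/2
= 214.61/2 = 107.305

107.305


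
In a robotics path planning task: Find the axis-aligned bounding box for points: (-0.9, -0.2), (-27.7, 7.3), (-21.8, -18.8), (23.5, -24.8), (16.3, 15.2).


x range: [-27.7, 23.5]
y range: [-24.8, 15.2]
Bounding box: (-27.7,-24.8) to (23.5,15.2)

(-27.7,-24.8) to (23.5,15.2)


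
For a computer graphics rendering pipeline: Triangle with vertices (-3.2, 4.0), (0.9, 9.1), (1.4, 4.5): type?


Side lengths squared: AB^2=42.82, BC^2=21.41, CA^2=21.41
Sorted: [21.41, 21.41, 42.82]
By sides: Isosceles, By angles: Right

Isosceles, Right


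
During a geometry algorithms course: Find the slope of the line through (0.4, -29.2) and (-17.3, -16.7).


slope = (y2-y1)/(x2-x1) = ((-16.7)-(-29.2))/((-17.3)-0.4) = 12.5/(-17.7) = -0.7062

-0.7062


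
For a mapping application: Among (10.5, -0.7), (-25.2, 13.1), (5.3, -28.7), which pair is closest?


d(P0,P1) = 38.2744, d(P0,P2) = 28.4788, d(P1,P2) = 51.7445
Closest: P0 and P2

Closest pair: (10.5, -0.7) and (5.3, -28.7), distance = 28.4788


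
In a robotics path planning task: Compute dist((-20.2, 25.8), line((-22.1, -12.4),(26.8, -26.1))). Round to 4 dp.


|cross product| = 1894.01
|line direction| = sqrt(2578.9) = 50.7829
Distance = 1894.01/sqrt(2578.9) = 37.2962

37.2962


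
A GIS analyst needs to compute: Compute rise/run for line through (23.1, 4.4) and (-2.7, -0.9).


slope = (y2-y1)/(x2-x1) = ((-0.9)-4.4)/((-2.7)-23.1) = (-5.3)/(-25.8) = 0.2054

0.2054


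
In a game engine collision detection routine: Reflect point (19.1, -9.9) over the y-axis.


Reflection over y-axis: (x,y) -> (-x,y)
(19.1, -9.9) -> (-19.1, -9.9)

(-19.1, -9.9)


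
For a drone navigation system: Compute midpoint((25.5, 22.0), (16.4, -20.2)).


M = ((25.5+16.4)/2, (22+(-20.2))/2)
= (20.95, 0.9)

(20.95, 0.9)


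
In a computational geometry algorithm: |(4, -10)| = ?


|u| = sqrt(4^2 + (-10)^2) = sqrt(116) = 10.7703

10.7703


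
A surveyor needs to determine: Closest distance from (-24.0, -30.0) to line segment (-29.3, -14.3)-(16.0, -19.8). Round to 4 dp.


Project P onto AB: t = 0.1568 (clamped to [0,1])
Closest point on segment: (-22.1985, -15.1622)
Distance: 14.9467

14.9467


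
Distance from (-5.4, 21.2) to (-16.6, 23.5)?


dx=-11.2, dy=2.3
d^2 = (-11.2)^2 + 2.3^2 = 130.73
d = sqrt(130.73) = 11.4337

11.4337


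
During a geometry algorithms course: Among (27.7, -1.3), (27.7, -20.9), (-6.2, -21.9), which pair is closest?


d(P0,P1) = 19.6, d(P0,P2) = 39.6682, d(P1,P2) = 33.9147
Closest: P0 and P1

Closest pair: (27.7, -1.3) and (27.7, -20.9), distance = 19.6


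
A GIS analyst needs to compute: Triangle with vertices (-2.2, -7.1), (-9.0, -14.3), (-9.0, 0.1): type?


Side lengths squared: AB^2=98.08, BC^2=207.36, CA^2=98.08
Sorted: [98.08, 98.08, 207.36]
By sides: Isosceles, By angles: Obtuse

Isosceles, Obtuse


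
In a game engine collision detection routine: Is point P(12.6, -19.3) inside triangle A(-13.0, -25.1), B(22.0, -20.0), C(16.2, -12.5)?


Cross products: AB x AP = 72.44, BC x BP = 66.44, CA x CP = 153.2
All same sign? yes

Yes, inside


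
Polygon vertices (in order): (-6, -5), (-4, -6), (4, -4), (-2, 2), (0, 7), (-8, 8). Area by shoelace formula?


Shoelace sum: ((-6)*(-6) - (-4)*(-5)) + ((-4)*(-4) - 4*(-6)) + (4*2 - (-2)*(-4)) + ((-2)*7 - 0*2) + (0*8 - (-8)*7) + ((-8)*(-5) - (-6)*8)
= 186
Area = |186|/2 = 93

93
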